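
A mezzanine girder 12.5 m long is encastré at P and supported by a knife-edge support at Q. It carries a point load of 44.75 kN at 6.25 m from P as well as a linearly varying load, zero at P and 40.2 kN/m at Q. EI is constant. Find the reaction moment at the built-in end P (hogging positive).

Take the reaction at Q as the redundant and release it; the primary structure is a cantilever fixed at P.
Primary-structure tip deflection at Q by superposition:
  point load 44.75 at a = 6.25: Pa²(3L − a)/(6EI) = 9104/EI
  triangular load, peak 40.2 at the free end: 11w₀L⁴/(120EI) = 89966/EI
  δ_0 = 99070/EI
Flexibility coefficient — unit upward force at Q: δ_{QQ} = L³/(3EI) = 651/EI.
The prop prevents deflection at Q: R_Q = δ_0/δ_{QQ} = 99070/651 = 152.2 kN.
Moment equilibrium about P: M_P = Σ(load moments about P) − R_Q·L = 2373 − 152.2×12.5 = 471.3 kN·m.

M_P = 471.3 kN·m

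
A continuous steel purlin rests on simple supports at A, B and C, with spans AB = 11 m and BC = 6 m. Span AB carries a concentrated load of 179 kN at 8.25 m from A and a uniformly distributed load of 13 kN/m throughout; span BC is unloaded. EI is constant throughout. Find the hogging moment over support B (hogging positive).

M_B = 336.3 kN·m

Release continuity at B by inserting a hinge; the redundant is the internal moment M_B. The primary structure is two simply-supported spans AB and BC.
Discontinuity in slope at B on the released structure — sum the simple-span end rotations:
  span AB: point load 179 at a = 8.25: Pab(L + a)/(6LEI) = 1184/EI
  span AB: UDL 13: wL³/(24EI) = 721/EI
  relative rotation θ_0 = (1905 + 0)/EI = 1905/EI
A unit hogging moment at B produces rotation L₁/(3EI) + L₂/(3EI) = 5.667/EI.
Compatibility: M_B·(L₁+L₂)/(3EI) = θ_0, giving M_B = 336.3 kN·m (hogging).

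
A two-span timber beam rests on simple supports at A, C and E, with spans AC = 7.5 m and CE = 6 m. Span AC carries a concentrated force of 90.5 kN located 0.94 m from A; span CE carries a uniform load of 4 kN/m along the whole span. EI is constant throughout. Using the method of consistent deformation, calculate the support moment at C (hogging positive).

Take M_C as the redundant. Released structure: two simple spans AC and CE with a hinge at C.
Rotations at C on the released spans (each span's end-slope, ×1/EI):
  span AC: point load 90.5 at a = 0.94: Pab(L + a)/(6LEI) = 104.7/EI
  span CE: UDL 4: wL³/(24EI) = 36/EI
  relative rotation θ_0 = (104.7 + 36)/EI = 140.7/EI
A unit hogging moment at C produces rotation L₁/(3EI) + L₂/(3EI) = 4.5/EI.
Slope continuity at C: θ_0 = M_C·4.5/EI, so M_C = 140.7/4.5 = 31.26 kN·m (hogging).

M_C = 31.26 kN·m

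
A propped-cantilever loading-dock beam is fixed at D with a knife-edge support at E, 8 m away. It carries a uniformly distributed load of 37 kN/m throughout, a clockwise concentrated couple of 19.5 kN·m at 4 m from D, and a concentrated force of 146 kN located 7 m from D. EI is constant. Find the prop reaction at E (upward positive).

R_E = 232.5 kN

Remove the prop at E; the released (primary) structure is a cantilever built in at D.
Downward deflection at the released point E due to the loads:
  UDL 37: wL⁴/(8EI) = 18944/EI
  clockwise couple 19.5 at a = 4: M₀a(2L − a)/(2EI) = 468/EI
  point load 146 at a = 7: Pa²(3L − a)/(6EI) = 20270/EI
  δ_0 = 39682/EI
Flexibility coefficient — unit upward force at E: δ_{EE} = L³/(3EI) = 170.7/EI.
Compatibility at E: δ_0 − R_E·δ_{EE} = 0, so R_E = 39682/170.7 = 232.5 kN.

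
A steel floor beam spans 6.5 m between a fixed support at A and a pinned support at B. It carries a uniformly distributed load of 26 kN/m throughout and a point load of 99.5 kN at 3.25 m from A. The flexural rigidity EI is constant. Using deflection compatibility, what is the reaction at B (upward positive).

R_B = 94.47 kN

Take the reaction at B as the redundant and release it; the primary structure is a cantilever fixed at A.
Deflection at B on the released cantilever, summing each load's contribution:
  UDL 26: wL⁴/(8EI) = 5801/EI
  point load 99.5 at a = 3.25: Pa²(3L − a)/(6EI) = 2846/EI
  δ_0 = 8648/EI
Flexibility coefficient — unit upward force at B: δ_{BB} = L³/(3EI) = 91.54/EI.
The prop prevents deflection at B: R_B = δ_0/δ_{BB} = 8648/91.54 = 94.47 kN.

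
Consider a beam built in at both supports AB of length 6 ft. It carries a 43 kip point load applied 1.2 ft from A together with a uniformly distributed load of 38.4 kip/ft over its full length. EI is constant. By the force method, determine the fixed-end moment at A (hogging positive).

Release both end moments; the primary structure is a simply-supported span AB with redundants M_A and M_B.
Simple-span end rotations at A and B under the given loads:
  at A: point load 43 at a = 1.2: Pab(L + b)/(6LEI) = 74.3/EI
  at B: point load 43 at a = 1.2: Pab(L + a)/(6LEI) = 49.54/EI
  at A: UDL 38.4: wL³/(24EI) = 345.6/EI
  at B: UDL 38.4: wL³/(24EI) = 345.6/EI
  θ_A0 = 419.9/EI,  θ_B0 = 395.1/EI
Flexibility coefficients: a unit moment at one end gives L/(3EI) there and L/(6EI) at the far end, so f₁₁ = f₂₂ = 2/EI and f₁₂ = f₂₁ = 1/EI.
Compatibility — zero rotation at each built-in end:
  2 M_A + 1 M_B = 419.9
  1 M_A + 2 M_B = 395.1
Solving the pair gives M_A = 148.2 kip·ft and M_B = 123.5 kip·ft (hogging).

M_A = 148.2 kip·ft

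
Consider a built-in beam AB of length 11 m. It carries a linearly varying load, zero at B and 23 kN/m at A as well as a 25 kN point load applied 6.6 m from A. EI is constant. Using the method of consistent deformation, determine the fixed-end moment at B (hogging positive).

M_B = 132.4 kN·m

Take the two fixed-end moments M_A, M_B as redundants; the released structure is the simple span AB.
Simple-span end rotations at A and B under the given loads:
  at A: triangular load, peak 23: w₀L³/(45EI) = 680.3/EI
  at B: triangular load, peak 23: 7w₀L³/(360EI) = 595.3/EI
  at A: point load 25 at a = 6.6: Pab(L + b)/(6LEI) = 169.4/EI
  at B: point load 25 at a = 6.6: Pab(L + a)/(6LEI) = 193.6/EI
  θ_A0 = 849.7/EI,  θ_B0 = 788.9/EI
Flexibility coefficients: a unit moment at one end gives L/(3EI) there and L/(6EI) at the far end, so f₁₁ = f₂₂ = 3.667/EI and f₁₂ = f₂₁ = 1.833/EI.
Compatibility — zero rotation at each built-in end:
  3.667 M_A + 1.833 M_B = 849.7
  1.833 M_A + 3.667 M_B = 788.9
Solving the pair gives M_A = 165.6 kN·m and M_B = 132.4 kN·m (hogging).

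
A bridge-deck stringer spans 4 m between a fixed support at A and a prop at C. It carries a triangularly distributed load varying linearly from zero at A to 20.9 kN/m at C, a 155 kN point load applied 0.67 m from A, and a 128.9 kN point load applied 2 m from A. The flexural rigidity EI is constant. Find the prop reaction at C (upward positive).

R_C = 69.43 kN

Release the roller at C. Primary structure: cantilever fixed at A.
Primary-structure tip deflection at C by superposition:
  triangular load, peak 20.9 at the free end: 11w₀L⁴/(120EI) = 490.5/EI
  point load 155 at a = 0.67: Pa²(3L − a)/(6EI) = 131.4/EI
  point load 128.9 at a = 2: Pa²(3L − a)/(6EI) = 859.3/EI
  δ_0 = 1481/EI
Flexibility coefficient — unit upward force at C: δ_{CC} = L³/(3EI) = 21.33/EI.
Compatibility at C: δ_0 − R_C·δ_{CC} = 0, so R_C = 1481/21.33 = 69.43 kN.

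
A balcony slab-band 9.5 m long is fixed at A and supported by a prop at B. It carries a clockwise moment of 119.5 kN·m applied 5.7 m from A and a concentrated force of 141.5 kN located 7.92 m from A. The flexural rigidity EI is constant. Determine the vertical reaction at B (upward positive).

R_B = 122.4 kN

Choose R_B as the redundant. The primary structure is the cantilever fixed at A.
Deflection at B on the released cantilever, summing each load's contribution:
  clockwise couple 119.5 at a = 5.7: M₀a(2L − a)/(2EI) = 4530/EI
  point load 141.5 at a = 7.92: Pa²(3L − a)/(6EI) = 30444/EI
  δ_0 = 34974/EI
Flexibility coefficient — unit upward force at B: δ_{BB} = L³/(3EI) = 285.8/EI.
The prop prevents deflection at B: R_B = δ_0/δ_{BB} = 34974/285.8 = 122.4 kN.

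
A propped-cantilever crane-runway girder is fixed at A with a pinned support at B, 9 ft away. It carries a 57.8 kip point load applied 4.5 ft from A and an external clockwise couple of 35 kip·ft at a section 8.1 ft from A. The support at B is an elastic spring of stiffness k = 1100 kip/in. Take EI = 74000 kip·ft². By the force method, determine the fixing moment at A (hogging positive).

Choose R_B as the redundant. The primary structure is the cantilever fixed at A.
Deflection at B on the released cantilever, summing each load's contribution:
  point load 57.8 at a = 4.5: Pa²(3L − a)/(6EI) = 4389/EI
  clockwise couple 35 at a = 8.1: M₀a(2L − a)/(2EI) = 1403/EI
  δ_0 = 5793/EI
Tip deflection under a unit load at B: L³/(3EI) = 243/EI.
With EI = 74000 kip·ft²: δ_0 = 0.078277 ft and δ_{BB} = 0.003284 ft/kip.
Compatibility — the spring shortens by R_B/k under the reaction it provides: δ_0 − R_B·δ_{BB} = R_B/k. With 1/k = 1/(1100×12) ft/kip = 0.000076 ft/kip, R_B = δ_0 / (δ_{BB} + 1/k) = 0.078277 / (0.003284 + 0.000076) = 23.3 kip.
Moment equilibrium about A: M_A = Σ(load moments about A) − R_B·L = 295.1 − 23.3×9 = 85.4 kip·ft.

M_A = 85.4 kip·ft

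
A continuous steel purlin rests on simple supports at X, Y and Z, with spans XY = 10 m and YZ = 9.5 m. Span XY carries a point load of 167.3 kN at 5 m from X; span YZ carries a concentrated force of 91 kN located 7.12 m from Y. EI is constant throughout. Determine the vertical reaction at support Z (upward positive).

R_Z = 46.06 kN

Insert a hinge at Y; M_Y is the redundant, and each span becomes simply supported.
Discontinuity in slope at Y on the released structure — sum the simple-span end rotations:
  span XY: point load 167.3 at a = 5: Pab(L + a)/(6LEI) = 1046/EI
  span YZ: point load 91 at a = 7.12: Pab(L + b)/(6LEI) = 321.4/EI
  relative rotation θ_0 = (1046 + 321.4)/EI = 1367/EI
A unit hogging moment at Y produces rotation L₁/(3EI) + L₂/(3EI) = 6.5/EI.
Slope continuity at Y: θ_0 = M_Y·6.5/EI, so M_Y = 1367/6.5 = 210.3 kN·m (hogging).
Span YZ, ΣM about Z: R_Y^{YZ}·9.5 = 216.6 + 210.3, so R_Y^{YZ} = 44.94 kN and R_Z = 91 − 44.94 = 46.06 kN.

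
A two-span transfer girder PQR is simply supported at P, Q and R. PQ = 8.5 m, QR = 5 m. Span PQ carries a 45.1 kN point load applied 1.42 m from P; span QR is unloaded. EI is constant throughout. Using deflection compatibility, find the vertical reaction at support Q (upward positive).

Release continuity at Q by inserting a hinge; the redundant is the internal moment M_Q. The primary structure is two simply-supported spans PQ and QR.
Rotations at Q on the released spans (each span's end-slope, ×1/EI):
  span PQ: point load 45.1 at a = 1.42: Pab(L + a)/(6LEI) = 88.19/EI
  relative rotation θ_0 = (88.19 + 0)/EI = 88.19/EI
A unit hogging moment at Q produces rotation L₁/(3EI) + L₂/(3EI) = 4.5/EI.
Compatibility: M_Q·(L₁+L₂)/(3EI) = θ_0, giving M_Q = 19.6 kN·m (hogging).
Span PQ, ΣM about P with M_Q applied at Q: R_Q^{PQ}·8.5 = 64.04 + 19.6, so R_Q^{PQ} = 9.84 kN and R_P = 45.1 − 9.84 = 35.26 kN.
Span QR, ΣM about R: R_Q^{QR}·5 = 0 + 19.6, so R_Q^{QR} = 3.92 kN and R_R = 0 − 3.92 = -3.92 kN.
R_Q = 9.84 + 3.92 = 13.76 kN.

R_Q = 13.76 kN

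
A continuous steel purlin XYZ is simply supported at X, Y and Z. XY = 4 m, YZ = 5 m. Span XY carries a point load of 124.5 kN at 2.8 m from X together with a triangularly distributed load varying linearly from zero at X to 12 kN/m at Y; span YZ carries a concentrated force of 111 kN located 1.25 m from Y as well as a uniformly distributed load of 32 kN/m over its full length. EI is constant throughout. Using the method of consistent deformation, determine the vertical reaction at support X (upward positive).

Release continuity at Y by inserting a hinge; the redundant is the internal moment M_Y. The primary structure is two simply-supported spans XY and YZ.
End slopes at the hinge Y, treating each span as simply supported:
  span XY: point load 124.5 at a = 2.8: Pab(L + a)/(6LEI) = 118.5/EI
  span XY: triangular load, peak 12: w₀L³/(45EI) = 17.07/EI
  span YZ: point load 111 at a = 1.25: Pab(L + b)/(6LEI) = 151.8/EI
  span YZ: UDL 32: wL³/(24EI) = 166.7/EI
  relative rotation θ_0 = (135.6 + 318.4)/EI = 454/EI
A unit hogging moment at Y produces rotation L₁/(3EI) + L₂/(3EI) = 3/EI.
Slope continuity at Y: θ_0 = M_Y·3/EI, so M_Y = 454/3 = 151.3 kN·m (hogging).
Span XY, ΣM about X with M_Y applied at Y: R_Y^{XY}·4 = 412.6 + 151.3, so R_Y^{XY} = 141 kN and R_X = 148.5 − 141 = 7.515 kN.

R_X = 7.515 kN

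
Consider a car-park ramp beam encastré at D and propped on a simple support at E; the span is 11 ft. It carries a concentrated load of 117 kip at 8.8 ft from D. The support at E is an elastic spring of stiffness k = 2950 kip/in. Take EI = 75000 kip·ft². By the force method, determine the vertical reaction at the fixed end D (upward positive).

Remove the prop at E; the released (primary) structure is a cantilever built in at D.
Deflection at E on the released cantilever, summing each load's contribution:
  point load 117 at a = 8.8: Pa²(3L − a)/(6EI) = 36544/EI
Tip deflection under a unit load at E: L³/(3EI) = 443.7/EI.
With EI = 75000 kip·ft²: δ_0 = 0.48725 ft and δ_{EE} = 0.005916 ft/kip.
Compatibility — the spring shortens by R_E/k under the reaction it provides: δ_0 − R_E·δ_{EE} = R_E/k. With 1/k = 1/(2950×12) ft/kip = 0.000028 ft/kip, R_E = δ_0 / (δ_{EE} + 1/k) = 0.48725 / (0.005916 + 0.000028) = 81.98 kip.
Vertical equilibrium: R_D = ΣP − R_E = 117 − 81.98 = 35.02 kip.

R_D = 35.02 kip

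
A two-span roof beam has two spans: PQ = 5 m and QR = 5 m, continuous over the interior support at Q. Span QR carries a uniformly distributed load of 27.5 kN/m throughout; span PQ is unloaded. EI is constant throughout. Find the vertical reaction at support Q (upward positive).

Insert a hinge at Q; M_Q is the redundant, and each span becomes simply supported.
Rotations at Q on the released spans (each span's end-slope, ×1/EI):
  span QR: UDL 27.5: wL³/(24EI) = 143.2/EI
  relative rotation θ_0 = (0 + 143.2)/EI = 143.2/EI
A unit hogging moment at Q produces rotation L₁/(3EI) + L₂/(3EI) = 3.333/EI.
Compatibility: M_Q·(L₁+L₂)/(3EI) = θ_0, giving M_Q = 42.97 kN·m (hogging).
Span PQ, ΣM about P with M_Q applied at Q: R_Q^{PQ}·5 = 0 + 42.97, so R_Q^{PQ} = 8.594 kN and R_P = 0 − 8.594 = -8.594 kN.
Span QR, ΣM about R: R_Q^{QR}·5 = 343.8 + 42.97, so R_Q^{QR} = 77.34 kN and R_R = 137.5 − 77.34 = 60.16 kN.
R_Q = 8.594 + 77.34 = 85.94 kN.

R_Q = 85.94 kN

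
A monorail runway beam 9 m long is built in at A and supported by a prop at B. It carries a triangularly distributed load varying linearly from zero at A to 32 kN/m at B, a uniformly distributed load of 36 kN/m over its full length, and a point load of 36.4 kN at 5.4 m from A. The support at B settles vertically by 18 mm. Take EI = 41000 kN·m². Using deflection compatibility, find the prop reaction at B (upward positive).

Choose R_B as the redundant. The primary structure is the cantilever fixed at A.
Deflection at B on the released cantilever, summing each load's contribution:
  triangular load, peak 32 at the free end: 11w₀L⁴/(120EI) = 19246/EI
  UDL 36: wL⁴/(8EI) = 29524/EI
  point load 36.4 at a = 5.4: Pa²(3L − a)/(6EI) = 3821/EI
  δ_0 = 52591/EI
Tip deflection under a unit load at B: L³/(3EI) = 243/EI.
With EI = 41000 kN·m²: δ_0 = 1.2827 m and δ_{BB} = 0.005927 m/kN.
Compatibility — the beam at B must follow the support down by 0.018 m: δ_0 − R_B·δ_{BB} = 0.018, so R_B = (1.2827 − 0.018)/0.005927 = 213.4 kN.

R_B = 213.4 kN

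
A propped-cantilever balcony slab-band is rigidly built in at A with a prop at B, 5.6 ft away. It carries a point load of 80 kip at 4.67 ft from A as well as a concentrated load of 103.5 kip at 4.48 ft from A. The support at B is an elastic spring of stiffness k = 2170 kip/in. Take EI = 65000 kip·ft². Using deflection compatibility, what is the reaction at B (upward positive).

R_B = 127.7 kip

Release the roller at B. Primary structure: cantilever fixed at A.
Downward deflection at the released point B due to the loads:
  point load 80 at a = 4.67: Pa²(3L − a)/(6EI) = 3527/EI
  point load 103.5 at a = 4.48: Pa²(3L − a)/(6EI) = 4265/EI
  δ_0 = 7793/EI
Tip deflection under a unit load at B: L³/(3EI) = 58.54/EI.
With EI = 65000 kip·ft²: δ_0 = 0.11989 ft and δ_{BB} = 0.000901 ft/kip.
Compatibility — the spring shortens by R_B/k under the reaction it provides: δ_0 − R_B·δ_{BB} = R_B/k. With 1/k = 1/(2170×12) ft/kip = 0.000038 ft/kip, R_B = δ_0 / (δ_{BB} + 1/k) = 0.11989 / (0.000901 + 0.000038) = 127.7 kip.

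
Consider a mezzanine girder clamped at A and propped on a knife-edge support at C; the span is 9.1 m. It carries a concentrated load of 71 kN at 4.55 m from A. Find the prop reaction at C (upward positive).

R_C = 22.19 kN

Take the reaction at C as the redundant and release it; the primary structure is a cantilever fixed at A.
Deflection at C on the released cantilever, summing each load's contribution:
  point load 71 at a = 4.55: Pa²(3L − a)/(6EI) = 5573/EI
Tip deflection under a unit load at C: L³/(3EI) = 251.2/EI.
Compatibility at C: δ_0 − R_C·δ_{CC} = 0, so R_C = 5573/251.2 = 22.19 kN.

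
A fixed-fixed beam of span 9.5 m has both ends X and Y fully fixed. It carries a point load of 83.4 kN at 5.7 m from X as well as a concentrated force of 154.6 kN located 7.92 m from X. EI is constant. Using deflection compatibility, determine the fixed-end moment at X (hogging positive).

Release both end moments; the primary structure is a simply-supported span XY with redundants M_X and M_Y.
End rotations of the released simple span under the applied load (×1/EI):
  at X: point load 83.4 at a = 5.7: Pab(L + b)/(6LEI) = 421.5/EI
  at Y: point load 83.4 at a = 5.7: Pab(L + a)/(6LEI) = 481.7/EI
  at X: point load 154.6 at a = 7.92: Pab(L + b)/(6LEI) = 376.1/EI
  at Y: point load 154.6 at a = 7.92: Pab(L + a)/(6LEI) = 591.2/EI
  θ_X0 = 797.6/EI,  θ_Y0 = 1073/EI
Flexibility coefficients: a unit moment at one end gives L/(3EI) there and L/(6EI) at the far end, so f₁₁ = f₂₂ = 3.167/EI and f₁₂ = f₂₁ = 1.583/EI.
Compatibility — zero rotation at each built-in end:
  3.167 M_X + 1.583 M_Y = 797.6
  1.583 M_X + 3.167 M_Y = 1073
Solving the pair gives M_X = 109.9 kN·m and M_Y = 283.9 kN·m (hogging).

M_X = 109.9 kN·m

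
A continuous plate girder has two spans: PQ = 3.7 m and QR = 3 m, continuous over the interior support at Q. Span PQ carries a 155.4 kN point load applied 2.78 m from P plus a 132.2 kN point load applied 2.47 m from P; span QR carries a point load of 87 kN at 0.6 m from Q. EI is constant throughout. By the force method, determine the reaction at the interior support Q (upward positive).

Insert a hinge at Q; M_Q is the redundant, and each span becomes simply supported.
Rotations at Q on the released spans (each span's end-slope, ×1/EI):
  span PQ: point load 155.4 at a = 2.78: Pab(L + a)/(6LEI) = 116/EI
  span PQ: point load 132.2 at a = 2.47: Pab(L + a)/(6LEI) = 111.6/EI
  span QR: point load 87 at a = 0.6: Pab(L + b)/(6LEI) = 37.58/EI
  relative rotation θ_0 = (227.6 + 37.58)/EI = 265.2/EI
A unit hogging moment at Q produces rotation L₁/(3EI) + L₂/(3EI) = 2.233/EI.
Slope continuity at Q: θ_0 = M_Q·2.233/EI, so M_Q = 265.2/2.233 = 118.8 kN·m (hogging).
Span PQ, ΣM about P with M_Q applied at Q: R_Q^{PQ}·3.7 = 758.5 + 118.8, so R_Q^{PQ} = 237.1 kN and R_P = 287.6 − 237.1 = 50.49 kN.
Span QR, ΣM about R: R_Q^{QR}·3 = 208.8 + 118.8, so R_Q^{QR} = 109.2 kN and R_R = 87 − 109.2 = -22.19 kN.
R_Q = 237.1 + 109.2 = 346.3 kN.

R_Q = 346.3 kN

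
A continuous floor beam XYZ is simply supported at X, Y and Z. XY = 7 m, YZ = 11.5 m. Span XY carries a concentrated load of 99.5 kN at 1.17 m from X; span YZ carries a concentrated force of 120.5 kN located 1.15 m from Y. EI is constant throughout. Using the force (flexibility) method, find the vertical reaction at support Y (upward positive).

Take M_Y as the redundant. Released structure: two simple spans XY and YZ with a hinge at Y.
End slopes at the hinge Y, treating each span as simply supported:
  span XY: point load 99.5 at a = 1.17: Pab(L + a)/(6LEI) = 132/EI
  span YZ: point load 120.5 at a = 1.15: Pab(L + b)/(6LEI) = 454.2/EI
  relative rotation θ_0 = (132 + 454.2)/EI = 586.2/EI
A unit hogging moment at Y produces rotation L₁/(3EI) + L₂/(3EI) = 6.167/EI.
Slope continuity at Y: θ_0 = M_Y·6.167/EI, so M_Y = 586.2/6.167 = 95.06 kN·m (hogging).
Span XY, ΣM about X with M_Y applied at Y: R_Y^{XY}·7 = 116.4 + 95.06, so R_Y^{XY} = 30.21 kN and R_X = 99.5 − 30.21 = 69.29 kN.
Span YZ, ΣM about Z: R_Y^{YZ}·11.5 = 1247 + 95.06, so R_Y^{YZ} = 116.7 kN and R_Z = 120.5 − 116.7 = 3.784 kN.
R_Y = 30.21 + 116.7 = 146.9 kN.

R_Y = 146.9 kN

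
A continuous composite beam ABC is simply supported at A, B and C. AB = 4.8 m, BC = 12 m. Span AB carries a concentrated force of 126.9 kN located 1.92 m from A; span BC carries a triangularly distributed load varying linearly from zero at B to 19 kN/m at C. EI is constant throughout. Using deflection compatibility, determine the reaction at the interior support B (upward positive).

R_B = 130.5 kN

Take M_B as the redundant. Released structure: two simple spans AB and BC with a hinge at B.
Discontinuity in slope at B on the released structure — sum the simple-span end rotations:
  span AB: point load 126.9 at a = 1.92: Pab(L + a)/(6LEI) = 163.7/EI
  span BC: triangular load, peak 19: 7w₀L³/(360EI) = 638.4/EI
  relative rotation θ_0 = (163.7 + 638.4)/EI = 802.1/EI
A unit hogging moment at B produces rotation L₁/(3EI) + L₂/(3EI) = 5.6/EI.
Compatibility: M_B·(L₁+L₂)/(3EI) = θ_0, giving M_B = 143.2 kN·m (hogging).
Span AB, ΣM about A with M_B applied at B: R_B^{AB}·4.8 = 243.6 + 143.2, so R_B^{AB} = 80.6 kN and R_A = 126.9 − 80.6 = 46.3 kN.
Span BC, ΣM about C: R_B^{BC}·12 = 456 + 143.2, so R_B^{BC} = 49.94 kN and R_C = 114 − 49.94 = 64.06 kN.
R_B = 80.6 + 49.94 = 130.5 kN.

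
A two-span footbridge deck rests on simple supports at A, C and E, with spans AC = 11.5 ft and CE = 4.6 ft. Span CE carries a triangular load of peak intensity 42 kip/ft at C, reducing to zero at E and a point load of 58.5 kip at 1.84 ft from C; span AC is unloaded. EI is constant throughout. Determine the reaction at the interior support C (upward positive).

Insert a hinge at C; M_C is the redundant, and each span becomes simply supported.
Rotations at C on the released spans (each span's end-slope, ×1/EI):
  span CE: triangular load, peak 42: w₀L³/(45EI) = 90.85/EI
  span CE: point load 58.5 at a = 1.84: Pab(L + b)/(6LEI) = 79.22/EI
  relative rotation θ_0 = (0 + 170.1)/EI = 170.1/EI
A unit hogging moment at C produces rotation L₁/(3EI) + L₂/(3EI) = 5.367/EI.
Compatibility: M_C·(L₁+L₂)/(3EI) = θ_0, giving M_C = 31.69 kip·ft (hogging).
Span AC, ΣM about A with M_C applied at C: R_C^{AC}·11.5 = 0 + 31.69, so R_C^{AC} = 2.756 kip and R_A = 0 − 2.756 = -2.756 kip.
Span CE, ΣM about E: R_C^{CE}·4.6 = 457.7 + 31.69, so R_C^{CE} = 106.4 kip and R_E = 155.1 − 106.4 = 48.71 kip.
R_C = 2.756 + 106.4 = 109.1 kip.

R_C = 109.1 kip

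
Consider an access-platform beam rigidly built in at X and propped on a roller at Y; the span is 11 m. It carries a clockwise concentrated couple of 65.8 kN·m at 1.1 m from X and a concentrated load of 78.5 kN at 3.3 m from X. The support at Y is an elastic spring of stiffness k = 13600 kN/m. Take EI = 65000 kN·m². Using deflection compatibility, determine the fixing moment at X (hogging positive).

M_X = 202.5 kN·m

Choose R_Y as the redundant. The primary structure is the cantilever fixed at X.
Deflection at Y on the released cantilever, summing each load's contribution:
  clockwise couple 65.8 at a = 1.1: M₀a(2L − a)/(2EI) = 756.4/EI
  point load 78.5 at a = 3.3: Pa²(3L − a)/(6EI) = 4232/EI
  δ_0 = 4988/EI
Tip deflection under a unit load at Y: L³/(3EI) = 443.7/EI.
With EI = 65000 kN·m²: δ_0 = 0.076738 m and δ_{YY} = 0.006826 m/kN.
Compatibility — the spring shortens by R_Y/k under the reaction it provides: δ_0 − R_Y·δ_{YY} = R_Y/k. With 1/k = 0.000074 m/kN, R_Y = δ_0 / (δ_{YY} + 1/k) = 0.076738 / (0.006826 + 0.000074) = 11.12 kN.
Moment equilibrium about X: M_X = Σ(load moments about X) − R_Y·L = 324.9 − 11.12×11 = 202.5 kN·m.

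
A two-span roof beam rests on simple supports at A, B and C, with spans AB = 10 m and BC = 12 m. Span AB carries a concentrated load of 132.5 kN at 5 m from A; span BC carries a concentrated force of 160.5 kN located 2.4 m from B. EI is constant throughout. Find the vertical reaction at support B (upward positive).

Release continuity at B by inserting a hinge; the redundant is the internal moment M_B. The primary structure is two simply-supported spans AB and BC.
End slopes at the hinge B, treating each span as simply supported:
  span AB: point load 132.5 at a = 5: Pab(L + a)/(6LEI) = 828.1/EI
  span BC: point load 160.5 at a = 2.4: Pab(L + b)/(6LEI) = 1109/EI
  relative rotation θ_0 = (828.1 + 1109)/EI = 1938/EI
A unit hogging moment at B produces rotation L₁/(3EI) + L₂/(3EI) = 7.333/EI.
Slope continuity at B: θ_0 = M_B·7.333/EI, so M_B = 1938/7.333 = 264.2 kN·m (hogging).
Span AB, ΣM about A with M_B applied at B: R_B^{AB}·10 = 662.5 + 264.2, so R_B^{AB} = 92.67 kN and R_A = 132.5 − 92.67 = 39.83 kN.
Span BC, ΣM about C: R_B^{BC}·12 = 1541 + 264.2, so R_B^{BC} = 150.4 kN and R_C = 160.5 − 150.4 = 10.08 kN.
R_B = 92.67 + 150.4 = 243.1 kN.

R_B = 243.1 kN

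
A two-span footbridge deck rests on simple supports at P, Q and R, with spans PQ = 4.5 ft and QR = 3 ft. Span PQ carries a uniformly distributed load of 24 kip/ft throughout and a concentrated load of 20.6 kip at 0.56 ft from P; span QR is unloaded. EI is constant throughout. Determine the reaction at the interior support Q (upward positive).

R_Q = 78.71 kip

Insert a hinge at Q; M_Q is the redundant, and each span becomes simply supported.
Rotations at Q on the released spans (each span's end-slope, ×1/EI):
  span PQ: UDL 24: wL³/(24EI) = 91.12/EI
  span PQ: point load 20.6 at a = 0.56: Pab(L + a)/(6LEI) = 8.518/EI
  relative rotation θ_0 = (99.64 + 0)/EI = 99.64/EI
A unit hogging moment at Q produces rotation L₁/(3EI) + L₂/(3EI) = 2.5/EI.
Slope continuity at Q: θ_0 = M_Q·2.5/EI, so M_Q = 99.64/2.5 = 39.86 kip·ft (hogging).
Span PQ, ΣM about P with M_Q applied at Q: R_Q^{PQ}·4.5 = 254.5 + 39.86, so R_Q^{PQ} = 65.42 kip and R_P = 128.6 − 65.42 = 63.18 kip.
Span QR, ΣM about R: R_Q^{QR}·3 = 0 + 39.86, so R_Q^{QR} = 13.29 kip and R_R = 0 − 13.29 = -13.29 kip.
R_Q = 65.42 + 13.29 = 78.71 kip.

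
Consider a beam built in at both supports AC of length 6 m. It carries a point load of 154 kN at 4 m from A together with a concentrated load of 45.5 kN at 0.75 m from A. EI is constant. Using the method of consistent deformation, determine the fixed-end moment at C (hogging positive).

M_C = 140.6 kN·m

Take the two fixed-end moments M_A, M_C as redundants; the released structure is the simple span AC.
Simple-span end rotations at A and C under the given loads:
  at A: point load 154 at a = 4: Pab(L + b)/(6LEI) = 273.8/EI
  at C: point load 154 at a = 4: Pab(L + a)/(6LEI) = 342.2/EI
  at A: point load 45.5 at a = 0.75: Pab(L + b)/(6LEI) = 55.99/EI
  at C: point load 45.5 at a = 0.75: Pab(L + a)/(6LEI) = 33.59/EI
  θ_A0 = 329.8/EI,  θ_C0 = 375.8/EI
Flexibility coefficients: a unit moment at one end gives L/(3EI) there and L/(6EI) at the far end, so f₁₁ = f₂₂ = 2/EI and f₁₂ = f₂₁ = 1/EI.
Compatibility — zero rotation at each built-in end:
  2 M_A + 1 M_C = 329.8
  1 M_A + 2 M_C = 375.8
Solving the pair gives M_A = 94.57 kN·m and M_C = 140.6 kN·m (hogging).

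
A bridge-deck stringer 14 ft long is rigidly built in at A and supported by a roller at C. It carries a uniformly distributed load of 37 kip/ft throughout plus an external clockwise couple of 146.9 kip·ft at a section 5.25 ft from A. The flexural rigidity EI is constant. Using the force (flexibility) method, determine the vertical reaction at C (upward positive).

Release the roller at C. Primary structure: cantilever fixed at A.
Free-end deflection of the primary structure under the applied loading (downward +):
  UDL 37: wL⁴/(8EI) = 177674/EI
  clockwise couple 146.9 at a = 5.25: M₀a(2L − a)/(2EI) = 8773/EI
  δ_0 = 186447/EI
Tip deflection under a unit load at C: L³/(3EI) = 914.7/EI.
The prop prevents deflection at C: R_C = δ_0/δ_{CC} = 186447/914.7 = 203.8 kip.

R_C = 203.8 kip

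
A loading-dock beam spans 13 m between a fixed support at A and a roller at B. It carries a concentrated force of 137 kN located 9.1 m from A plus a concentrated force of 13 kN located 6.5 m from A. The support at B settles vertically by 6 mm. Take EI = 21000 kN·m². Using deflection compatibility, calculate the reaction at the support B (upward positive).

R_B = 81.09 kN

Release the roller at B. Primary structure: cantilever fixed at A.
Primary-structure tip deflection at B by superposition:
  point load 137 at a = 9.1: Pa²(3L − a)/(6EI) = 56536/EI
  point load 13 at a = 6.5: Pa²(3L − a)/(6EI) = 2975/EI
  δ_0 = 59511/EI
Tip deflection under a unit load at B: L³/(3EI) = 732.3/EI.
With EI = 21000 kN·m²: δ_0 = 2.8339 m and δ_{BB} = 0.034873 m/kN.
Compatibility — the beam at B must follow the support down by 0.006 m: δ_0 − R_B·δ_{BB} = 0.006, so R_B = (2.8339 − 0.006)/0.034873 = 81.09 kN.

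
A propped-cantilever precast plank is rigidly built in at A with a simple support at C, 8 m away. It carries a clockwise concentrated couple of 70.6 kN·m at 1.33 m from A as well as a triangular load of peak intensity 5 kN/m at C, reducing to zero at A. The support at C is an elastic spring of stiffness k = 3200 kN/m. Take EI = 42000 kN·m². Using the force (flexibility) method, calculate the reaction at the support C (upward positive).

Release the roller at C. Primary structure: cantilever fixed at A.
Free-end deflection of the primary structure under the applied loading (downward +):
  clockwise couple 70.6 at a = 1.33: M₀a(2L − a)/(2EI) = 688.7/EI
  triangular load, peak 5 at the free end: 11w₀L⁴/(120EI) = 1877/EI
  δ_0 = 2566/EI
Tip deflection under a unit load at C: L³/(3EI) = 170.7/EI.
With EI = 42000 kN·m²: δ_0 = 0.061097 m and δ_{CC} = 0.004063 m/kN.
Compatibility — the spring shortens by R_C/k under the reaction it provides: δ_0 − R_C·δ_{CC} = R_C/k. With 1/k = 0.000313 m/kN, R_C = δ_0 / (δ_{CC} + 1/k) = 0.061097 / (0.004063 + 0.000313) = 13.96 kN.

R_C = 13.96 kN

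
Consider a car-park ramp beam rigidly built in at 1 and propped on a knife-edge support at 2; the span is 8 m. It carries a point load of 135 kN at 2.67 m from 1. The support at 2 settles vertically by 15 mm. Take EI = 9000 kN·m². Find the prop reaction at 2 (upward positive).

Remove the prop at 2; the released (primary) structure is a cantilever built in at 1.
Deflection at 2 on the released cantilever, summing each load's contribution:
  point load 135 at a = 2.67: Pa²(3L − a)/(6EI) = 3421/EI
Flexibility coefficient — unit upward force at 2: δ_{22} = L³/(3EI) = 170.7/EI.
With EI = 9000 kN·m²: δ_0 = 0.38015 m and δ_{22} = 0.018963 m/kN.
Compatibility — the beam at 2 must follow the support down by 0.015 m: δ_0 − R_2·δ_{22} = 0.015, so R_2 = (0.38015 − 0.015)/0.018963 = 19.26 kN.

R_2 = 19.26 kN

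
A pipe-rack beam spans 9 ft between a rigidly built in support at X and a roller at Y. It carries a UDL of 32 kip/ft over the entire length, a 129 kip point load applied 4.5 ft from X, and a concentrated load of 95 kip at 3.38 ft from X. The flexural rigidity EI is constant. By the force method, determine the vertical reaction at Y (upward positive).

Release the roller at Y. Primary structure: cantilever fixed at X.
Free-end deflection of the primary structure under the applied loading (downward +):
  UDL 32: wL⁴/(8EI) = 26244/EI
  point load 129 at a = 4.5: Pa²(3L − a)/(6EI) = 9796/EI
  point load 95 at a = 3.38: Pa²(3L − a)/(6EI) = 4273/EI
  δ_0 = 40312/EI
Tip deflection under a unit load at Y: L³/(3EI) = 243/EI.
The prop prevents deflection at Y: R_Y = δ_0/δ_{YY} = 40312/243 = 165.9 kip.

R_Y = 165.9 kip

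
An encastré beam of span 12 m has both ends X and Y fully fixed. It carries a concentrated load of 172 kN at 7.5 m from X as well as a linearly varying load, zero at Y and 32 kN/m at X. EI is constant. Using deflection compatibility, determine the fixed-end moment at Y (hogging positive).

M_Y = 455.9 kN·m

Take the two fixed-end moments M_X, M_Y as redundants; the released structure is the simple span XY.
Simple-span end rotations at X and Y under the given loads:
  at X: point load 172 at a = 7.5: Pab(L + b)/(6LEI) = 1330/EI
  at Y: point load 172 at a = 7.5: Pab(L + a)/(6LEI) = 1572/EI
  at X: triangular load, peak 32: w₀L³/(45EI) = 1229/EI
  at Y: triangular load, peak 32: 7w₀L³/(360EI) = 1075/EI
  θ_X0 = 2559/EI,  θ_Y0 = 2647/EI
Flexibility coefficients: a unit moment at one end gives L/(3EI) there and L/(6EI) at the far end, so f₁₁ = f₂₂ = 4/EI and f₁₂ = f₂₁ = 2/EI.
Compatibility — zero rotation at each built-in end:
  4 M_X + 2 M_Y = 2559
  2 M_X + 4 M_Y = 2647
Solving the pair gives M_X = 411.8 kN·m and M_Y = 455.9 kN·m (hogging).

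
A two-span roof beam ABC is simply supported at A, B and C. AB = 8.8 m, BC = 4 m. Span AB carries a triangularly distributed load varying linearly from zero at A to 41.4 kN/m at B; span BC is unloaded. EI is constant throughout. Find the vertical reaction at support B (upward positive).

R_B = 174.9 kN

Release continuity at B by inserting a hinge; the redundant is the internal moment M_B. The primary structure is two simply-supported spans AB and BC.
End slopes at the hinge B, treating each span as simply supported:
  span AB: triangular load, peak 41.4: w₀L³/(45EI) = 627/EI
  relative rotation θ_0 = (627 + 0)/EI = 627/EI
A unit hogging moment at B produces rotation L₁/(3EI) + L₂/(3EI) = 4.267/EI.
Slope continuity at B: θ_0 = M_B·4.267/EI, so M_B = 627/4.267 = 146.9 kN·m (hogging).
Span AB, ΣM about A with M_B applied at B: R_B^{AB}·8.8 = 1069 + 146.9, so R_B^{AB} = 138.1 kN and R_A = 182.2 − 138.1 = 44.02 kN.
Span BC, ΣM about C: R_B^{BC}·4 = 0 + 146.9, so R_B^{BC} = 36.74 kN and R_C = 0 − 36.74 = -36.74 kN.
R_B = 138.1 + 36.74 = 174.9 kN.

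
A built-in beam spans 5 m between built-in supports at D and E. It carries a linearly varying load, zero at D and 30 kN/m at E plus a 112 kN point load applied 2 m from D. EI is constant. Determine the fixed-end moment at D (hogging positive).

M_D = 105.6 kN·m

Take the two fixed-end moments M_D, M_E as redundants; the released structure is the simple span DE.
End rotations of the released simple span under the applied load (×1/EI):
  at D: triangular load, peak 30: 7w₀L³/(360EI) = 72.92/EI
  at E: triangular load, peak 30: w₀L³/(45EI) = 83.33/EI
  at D: point load 112 at a = 2: Pab(L + b)/(6LEI) = 179.2/EI
  at E: point load 112 at a = 2: Pab(L + a)/(6LEI) = 156.8/EI
  θ_D0 = 252.1/EI,  θ_E0 = 240.1/EI
Flexibility coefficients: a unit moment at one end gives L/(3EI) there and L/(6EI) at the far end, so f₁₁ = f₂₂ = 1.667/EI and f₁₂ = f₂₁ = 0.8333/EI.
Compatibility — zero rotation at each built-in end:
  1.667 M_D + 0.8333 M_E = 252.1
  0.8333 M_D + 1.667 M_E = 240.1
Solving the pair gives M_D = 105.6 kN·m and M_E = 91.26 kN·m (hogging).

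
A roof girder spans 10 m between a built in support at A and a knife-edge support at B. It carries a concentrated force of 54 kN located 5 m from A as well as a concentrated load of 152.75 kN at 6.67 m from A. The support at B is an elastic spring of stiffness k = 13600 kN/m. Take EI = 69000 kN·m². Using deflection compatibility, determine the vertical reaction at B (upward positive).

Choose R_B as the redundant. The primary structure is the cantilever fixed at A.
Downward deflection at the released point B due to the loads:
  point load 54 at a = 5: Pa²(3L − a)/(6EI) = 5625/EI
  point load 152.75 at a = 6.67: Pa²(3L − a)/(6EI) = 26424/EI
  δ_0 = 32049/EI
Flexibility coefficient — unit upward force at B: δ_{BB} = L³/(3EI) = 333.3/EI.
With EI = 69000 kN·m²: δ_0 = 0.46448 m and δ_{BB} = 0.004831 m/kN.
Compatibility — the spring shortens by R_B/k under the reaction it provides: δ_0 − R_B·δ_{BB} = R_B/k. With 1/k = 0.000074 m/kN, R_B = δ_0 / (δ_{BB} + 1/k) = 0.46448 / (0.004831 + 0.000074) = 94.71 kN.

R_B = 94.71 kN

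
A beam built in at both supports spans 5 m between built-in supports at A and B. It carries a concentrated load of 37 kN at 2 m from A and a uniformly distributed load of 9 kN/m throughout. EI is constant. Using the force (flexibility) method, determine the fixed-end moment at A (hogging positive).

M_A = 45.39 kN·m

Take the two fixed-end moments M_A, M_B as redundants; the released structure is the simple span AB.
Simple-span end rotations at A and B under the given loads:
  at A: point load 37 at a = 2: Pab(L + b)/(6LEI) = 59.2/EI
  at B: point load 37 at a = 2: Pab(L + a)/(6LEI) = 51.8/EI
  at A: UDL 9: wL³/(24EI) = 46.88/EI
  at B: UDL 9: wL³/(24EI) = 46.88/EI
  θ_A0 = 106.1/EI,  θ_B0 = 98.67/EI
Flexibility coefficients: a unit moment at one end gives L/(3EI) there and L/(6EI) at the far end, so f₁₁ = f₂₂ = 1.667/EI and f₁₂ = f₂₁ = 0.8333/EI.
Compatibility — zero rotation at each built-in end:
  1.667 M_A + 0.8333 M_B = 106.1
  0.8333 M_A + 1.667 M_B = 98.67
Solving the pair gives M_A = 45.39 kN·m and M_B = 36.51 kN·m (hogging).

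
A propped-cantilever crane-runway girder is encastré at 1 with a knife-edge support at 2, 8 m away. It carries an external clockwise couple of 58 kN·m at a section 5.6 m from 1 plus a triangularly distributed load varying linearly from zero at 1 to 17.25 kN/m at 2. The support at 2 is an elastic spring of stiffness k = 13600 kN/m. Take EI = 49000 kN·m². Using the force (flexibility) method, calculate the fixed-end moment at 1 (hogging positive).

M_1 = 51.14 kN·m

Choose R_2 as the redundant. The primary structure is the cantilever fixed at 1.
Deflection at 2 on the released cantilever, summing each load's contribution:
  clockwise couple 58 at a = 5.6: M₀a(2L − a)/(2EI) = 1689/EI
  triangular load, peak 17.25 at the free end: 11w₀L⁴/(120EI) = 6477/EI
  δ_0 = 8166/EI
Flexibility coefficient — unit upward force at 2: δ_{22} = L³/(3EI) = 170.7/EI.
With EI = 49000 kN·m²: δ_0 = 0.16665 m and δ_{22} = 0.003483 m/kN.
Compatibility — the spring shortens by R_2/k under the reaction it provides: δ_0 − R_2·δ_{22} = R_2/k. With 1/k = 0.000074 m/kN, R_2 = δ_0 / (δ_{22} + 1/k) = 0.16665 / (0.003483 + 0.000074) = 46.86 kN.
Moment equilibrium about 1: M_1 = Σ(load moments about 1) − R_2·L = 426 − 46.86×8 = 51.14 kN·m.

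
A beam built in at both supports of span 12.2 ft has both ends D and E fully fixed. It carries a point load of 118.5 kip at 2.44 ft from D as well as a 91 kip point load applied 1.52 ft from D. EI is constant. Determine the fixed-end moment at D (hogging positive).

M_D = 291.1 kip·ft

Release both end moments; the primary structure is a simply-supported span DE with redundants M_D and M_E.
Simple-span end rotations at D and E under the given loads:
  at D: point load 118.5 at a = 2.44: Pab(L + b)/(6LEI) = 846.6/EI
  at E: point load 118.5 at a = 2.44: Pab(L + a)/(6LEI) = 564.4/EI
  at D: point load 91 at a = 1.52: Pab(L + b)/(6LEI) = 461.7/EI
  at E: point load 91 at a = 1.52: Pab(L + a)/(6LEI) = 276.9/EI
  θ_D0 = 1308/EI,  θ_E0 = 841.3/EI
Flexibility coefficients: a unit moment at one end gives L/(3EI) there and L/(6EI) at the far end, so f₁₁ = f₂₂ = 4.067/EI and f₁₂ = f₂₁ = 2.033/EI.
Compatibility — zero rotation at each built-in end:
  4.067 M_D + 2.033 M_E = 1308
  2.033 M_D + 4.067 M_E = 841.3
Solving the pair gives M_D = 291.1 kip·ft and M_E = 61.35 kip·ft (hogging).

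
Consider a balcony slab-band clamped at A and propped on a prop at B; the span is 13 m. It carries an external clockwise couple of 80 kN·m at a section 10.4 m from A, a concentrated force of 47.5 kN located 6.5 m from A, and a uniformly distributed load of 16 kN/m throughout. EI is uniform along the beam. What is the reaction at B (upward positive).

R_B = 101.7 kN

Remove the prop at B; the released (primary) structure is a cantilever built in at A.
Deflection at B on the released cantilever, summing each load's contribution:
  clockwise couple 80 at a = 10.4: M₀a(2L − a)/(2EI) = 6490/EI
  point load 47.5 at a = 6.5: Pa²(3L − a)/(6EI) = 10871/EI
  UDL 16: wL⁴/(8EI) = 57122/EI
  δ_0 = 74482/EI
Tip deflection under a unit load at B: L³/(3EI) = 732.3/EI.
The prop prevents deflection at B: R_B = δ_0/δ_{BB} = 74482/732.3 = 101.7 kN.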